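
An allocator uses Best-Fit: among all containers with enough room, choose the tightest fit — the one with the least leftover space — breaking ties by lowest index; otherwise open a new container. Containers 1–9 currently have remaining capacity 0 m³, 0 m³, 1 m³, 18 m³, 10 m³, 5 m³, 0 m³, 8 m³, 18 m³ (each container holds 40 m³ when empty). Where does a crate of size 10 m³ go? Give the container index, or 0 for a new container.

5

Containers with room: container 4 (18 m³), container 5 (10 m³), container 9 (18 m³).
Tightest fit is container 5 with 10 m³ free.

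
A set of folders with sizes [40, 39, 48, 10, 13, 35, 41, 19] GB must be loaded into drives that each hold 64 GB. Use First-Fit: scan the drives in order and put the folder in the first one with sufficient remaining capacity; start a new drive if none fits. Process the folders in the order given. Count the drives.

drive 1: place 40 GB, 24 GB left
drive 2: place 39 GB, 25 GB left
drive 3: place 48 GB, 16 GB left
drive 1: place 10 GB, 14 GB left
drive 1: place 13 GB, 1 GB left
drive 4: place 35 GB, 29 GB left
drive 5: place 41 GB, 23 GB left
drive 2: place 19 GB, 6 GB left

5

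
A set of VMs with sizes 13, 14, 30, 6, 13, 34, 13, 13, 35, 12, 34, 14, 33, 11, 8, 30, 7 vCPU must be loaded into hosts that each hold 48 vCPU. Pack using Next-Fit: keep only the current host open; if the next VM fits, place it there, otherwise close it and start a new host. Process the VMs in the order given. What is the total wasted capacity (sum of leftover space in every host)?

64

13 vCPU → host 1 (remaining 35 vCPU)
14 vCPU → host 1 (remaining 21 vCPU)
30 vCPU → host 2 (remaining 18 vCPU)
6 vCPU → host 2 (remaining 12 vCPU)
13 vCPU → host 3 (remaining 35 vCPU)
34 vCPU → host 3 (remaining 1 vCPU)
13 vCPU → host 4 (remaining 35 vCPU)
13 vCPU → host 4 (remaining 22 vCPU)
35 vCPU → host 5 (remaining 13 vCPU)
12 vCPU → host 5 (remaining 1 vCPU)
34 vCPU → host 6 (remaining 14 vCPU)
14 vCPU → host 6 (remaining 0 vCPU)
33 vCPU → host 7 (remaining 15 vCPU)
11 vCPU → host 7 (remaining 4 vCPU)
8 vCPU → host 8 (remaining 40 vCPU)
30 vCPU → host 8 (remaining 10 vCPU)
7 vCPU → host 8 (remaining 3 vCPU)
8 hosts × 48 vCPU = 384 vCPU; used 320 vCPU; unused 64 vCPU.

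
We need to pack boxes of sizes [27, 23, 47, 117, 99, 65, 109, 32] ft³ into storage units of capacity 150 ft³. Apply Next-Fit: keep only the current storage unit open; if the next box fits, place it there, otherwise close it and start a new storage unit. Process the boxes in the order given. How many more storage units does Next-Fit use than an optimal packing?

1

Next-Fit: [27,23,47] [117] [99] [65] [109,32] → 5 storage units.
Total size 519 ft³; any packing needs at least ⌈519/150⌉ = 4 storage units.
An optimal packing achieves that bound: [117,32] [109,27] [99,47] [65,23] → 4 storage units.
Excess: 5 − 4 = 1.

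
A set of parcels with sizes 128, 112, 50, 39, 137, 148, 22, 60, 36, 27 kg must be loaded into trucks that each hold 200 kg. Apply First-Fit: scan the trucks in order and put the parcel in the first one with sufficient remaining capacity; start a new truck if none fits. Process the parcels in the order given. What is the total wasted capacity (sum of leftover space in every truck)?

128 kg → truck 1 (remaining 72 kg)
112 kg → truck 2 (remaining 88 kg)
50 kg → truck 1 (remaining 22 kg)
39 kg → truck 2 (remaining 49 kg)
137 kg → truck 3 (remaining 63 kg)
148 kg → truck 4 (remaining 52 kg)
22 kg → truck 1 (remaining 0 kg)
60 kg → truck 3 (remaining 3 kg)
36 kg → truck 2 (remaining 13 kg)
27 kg → truck 4 (remaining 25 kg)
4 trucks × 200 kg = 800 kg; used 759 kg; unused 41 kg.

41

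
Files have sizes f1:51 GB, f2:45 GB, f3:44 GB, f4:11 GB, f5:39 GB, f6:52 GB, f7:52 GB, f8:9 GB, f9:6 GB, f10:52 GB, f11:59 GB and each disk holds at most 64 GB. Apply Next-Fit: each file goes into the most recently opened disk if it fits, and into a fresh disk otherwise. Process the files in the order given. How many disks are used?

disk 1: place f1 (51 GB), 13 GB left
disk 2: place f2 (45 GB), 19 GB left
disk 3: place f3 (44 GB), 20 GB left
disk 3: place f4 (11 GB), 9 GB left
disk 4: place f5 (39 GB), 25 GB left
disk 5: place f6 (52 GB), 12 GB left
disk 6: place f7 (52 GB), 12 GB left
disk 6: place f8 (9 GB), 3 GB left
disk 7: place f9 (6 GB), 58 GB left
disk 7: place f10 (52 GB), 6 GB left
disk 8: place f11 (59 GB), 5 GB left

8 disks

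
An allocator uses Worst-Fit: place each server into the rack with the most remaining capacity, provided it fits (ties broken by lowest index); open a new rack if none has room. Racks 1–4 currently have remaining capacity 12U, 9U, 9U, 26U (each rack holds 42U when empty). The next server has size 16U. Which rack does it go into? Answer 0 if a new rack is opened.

Racks with room: rack 4 (26U).
Most room is rack 4 with 26U free.

4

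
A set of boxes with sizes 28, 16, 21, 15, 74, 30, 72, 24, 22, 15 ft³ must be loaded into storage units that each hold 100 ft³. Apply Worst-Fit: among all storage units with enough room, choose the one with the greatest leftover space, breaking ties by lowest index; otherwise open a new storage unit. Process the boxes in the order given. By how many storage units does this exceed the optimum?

0

Worst-Fit: [28,16,21,15] [74] [30,24,22] [72,15] → 4 storage units.
Total size 317 ft³; any packing needs at least ⌈317/100⌉ = 4 storage units.
So 4 is already optimal.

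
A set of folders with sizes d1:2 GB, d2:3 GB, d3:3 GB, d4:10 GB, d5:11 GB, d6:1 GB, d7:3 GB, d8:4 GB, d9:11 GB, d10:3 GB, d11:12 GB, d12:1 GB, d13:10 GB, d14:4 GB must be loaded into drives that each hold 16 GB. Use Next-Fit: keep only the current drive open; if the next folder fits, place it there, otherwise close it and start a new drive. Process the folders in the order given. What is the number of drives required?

6 drives

Put d1 (2 GB) in drive 1; 14 GB remain.
Put d2 (3 GB) in drive 1; 11 GB remain.
Put d3 (3 GB) in drive 1; 8 GB remain.
Put d4 (10 GB) in drive 2; 6 GB remain.
Put d5 (11 GB) in drive 3; 5 GB remain.
Put d6 (1 GB) in drive 3; 4 GB remain.
Put d7 (3 GB) in drive 3; 1 GB remain.
Put d8 (4 GB) in drive 4; 12 GB remain.
Put d9 (11 GB) in drive 4; 1 GB remain.
Put d10 (3 GB) in drive 5; 13 GB remain.
Put d11 (12 GB) in drive 5; 1 GB remain.
Put d12 (1 GB) in drive 5; 0 GB remain.
Put d13 (10 GB) in drive 6; 6 GB remain.
Put d14 (4 GB) in drive 6; 2 GB remain.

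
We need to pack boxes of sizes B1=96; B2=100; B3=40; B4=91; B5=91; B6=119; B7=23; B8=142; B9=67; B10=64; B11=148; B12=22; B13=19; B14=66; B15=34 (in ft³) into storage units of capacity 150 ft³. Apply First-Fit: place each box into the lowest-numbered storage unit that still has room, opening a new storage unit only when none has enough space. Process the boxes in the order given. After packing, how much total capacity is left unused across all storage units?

228

B1 (96 ft³) → storage unit 1 (remaining 54 ft³)
B2 (100 ft³) → storage unit 2 (remaining 50 ft³)
B3 (40 ft³) → storage unit 1 (remaining 14 ft³)
B4 (91 ft³) → storage unit 3 (remaining 59 ft³)
B5 (91 ft³) → storage unit 4 (remaining 59 ft³)
B6 (119 ft³) → storage unit 5 (remaining 31 ft³)
B7 (23 ft³) → storage unit 2 (remaining 27 ft³)
B8 (142 ft³) → storage unit 6 (remaining 8 ft³)
B9 (67 ft³) → storage unit 7 (remaining 83 ft³)
B10 (64 ft³) → storage unit 7 (remaining 19 ft³)
B11 (148 ft³) → storage unit 8 (remaining 2 ft³)
B12 (22 ft³) → storage unit 2 (remaining 5 ft³)
B13 (19 ft³) → storage unit 3 (remaining 40 ft³)
B14 (66 ft³) → storage unit 9 (remaining 84 ft³)
B15 (34 ft³) → storage unit 3 (remaining 6 ft³)
9 storage units × 150 ft³ = 1350 ft³; used 1122 ft³; unused 228 ft³.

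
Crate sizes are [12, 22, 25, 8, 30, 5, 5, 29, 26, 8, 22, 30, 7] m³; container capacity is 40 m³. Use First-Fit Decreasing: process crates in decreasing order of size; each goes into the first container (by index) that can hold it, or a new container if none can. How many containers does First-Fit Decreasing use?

Sorted descending: 30, 30, 29, 26, 25, 22, 22, 12, 8, 8, 7, 5, 5.
30 m³ → container 1 (remaining 10 m³)
30 m³ → container 2 (remaining 10 m³)
29 m³ → container 3 (remaining 11 m³)
26 m³ → container 4 (remaining 14 m³)
25 m³ → container 5 (remaining 15 m³)
22 m³ → container 6 (remaining 18 m³)
22 m³ → container 7 (remaining 18 m³)
12 m³ → container 4 (remaining 2 m³)
8 m³ → container 1 (remaining 2 m³)
8 m³ → container 2 (remaining 2 m³)
7 m³ → container 3 (remaining 4 m³)
5 m³ → container 5 (remaining 10 m³)
5 m³ → container 5 (remaining 5 m³)

7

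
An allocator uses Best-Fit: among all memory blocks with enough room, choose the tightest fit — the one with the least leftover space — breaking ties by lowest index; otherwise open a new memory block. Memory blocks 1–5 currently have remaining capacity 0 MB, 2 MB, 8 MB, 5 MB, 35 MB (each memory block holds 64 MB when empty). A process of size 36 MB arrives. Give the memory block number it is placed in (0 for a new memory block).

No memory block has ≥ 36 MB free, so a new memory block is opened.

0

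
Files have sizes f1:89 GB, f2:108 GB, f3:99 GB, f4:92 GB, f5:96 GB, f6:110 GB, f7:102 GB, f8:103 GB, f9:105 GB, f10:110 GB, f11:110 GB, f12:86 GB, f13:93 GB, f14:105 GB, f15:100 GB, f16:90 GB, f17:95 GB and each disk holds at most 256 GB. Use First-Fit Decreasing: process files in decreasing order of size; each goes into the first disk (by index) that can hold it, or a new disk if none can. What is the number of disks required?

Sorted descending: 110, 110, 110, 108, 105, 105, 103, 102, 100, 99, 96, 95, 93, 92, 90, 89, 86.
110 GB → disk 1 (remaining 146 GB)
110 GB → disk 1 (remaining 36 GB)
110 GB → disk 2 (remaining 146 GB)
108 GB → disk 2 (remaining 38 GB)
105 GB → disk 3 (remaining 151 GB)
105 GB → disk 3 (remaining 46 GB)
103 GB → disk 4 (remaining 153 GB)
102 GB → disk 4 (remaining 51 GB)
100 GB → disk 5 (remaining 156 GB)
99 GB → disk 5 (remaining 57 GB)
96 GB → disk 6 (remaining 160 GB)
95 GB → disk 6 (remaining 65 GB)
93 GB → disk 7 (remaining 163 GB)
92 GB → disk 7 (remaining 71 GB)
90 GB → disk 8 (remaining 166 GB)
89 GB → disk 8 (remaining 77 GB)
86 GB → disk 9 (remaining 170 GB)
Final disks: [110,110] [110,108] [105,105] [103,102] [100,99] [96,95] [93,92] [90,89] [86].

9 disks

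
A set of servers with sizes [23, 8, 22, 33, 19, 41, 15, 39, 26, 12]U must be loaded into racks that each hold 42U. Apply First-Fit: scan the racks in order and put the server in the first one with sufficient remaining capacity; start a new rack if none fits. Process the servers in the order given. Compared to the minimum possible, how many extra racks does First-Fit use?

1

First-Fit: [23,8] [22,19] [33] [41] [15,26] [39] [12] → 7 racks.
Total size 238U; any packing needs at least ⌈238/42⌉ = 6 racks.
An optimal packing achieves that bound: [41] [39] [33,8] [26,15] [23,19] [22,12] → 6 racks.
Excess: 7 − 6 = 1.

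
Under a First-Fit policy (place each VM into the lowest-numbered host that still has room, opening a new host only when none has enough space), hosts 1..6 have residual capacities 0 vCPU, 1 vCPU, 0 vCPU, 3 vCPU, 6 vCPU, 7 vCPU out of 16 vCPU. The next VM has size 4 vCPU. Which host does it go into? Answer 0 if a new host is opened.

Hosts with room: host 5 (6 vCPU), host 6 (7 vCPU).
The first with room is host 5.

5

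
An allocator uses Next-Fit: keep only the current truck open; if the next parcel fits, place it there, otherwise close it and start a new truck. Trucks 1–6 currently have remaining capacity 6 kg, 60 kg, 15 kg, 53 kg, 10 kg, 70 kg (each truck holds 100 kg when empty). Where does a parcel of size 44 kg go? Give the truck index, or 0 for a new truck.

6

Next-Fit only looks at truck 6, which has 70 kg free.
44 kg fits there.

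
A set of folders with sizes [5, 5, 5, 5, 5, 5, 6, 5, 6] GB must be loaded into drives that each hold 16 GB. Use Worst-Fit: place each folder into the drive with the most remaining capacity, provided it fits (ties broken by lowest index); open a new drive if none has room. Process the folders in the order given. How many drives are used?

5 GB → drive 1 (remaining 11 GB)
5 GB → drive 1 (remaining 6 GB)
5 GB → drive 1 (remaining 1 GB)
5 GB → drive 2 (remaining 11 GB)
5 GB → drive 2 (remaining 6 GB)
5 GB → drive 2 (remaining 1 GB)
6 GB → drive 3 (remaining 10 GB)
5 GB → drive 3 (remaining 5 GB)
6 GB → drive 4 (remaining 10 GB)
Final drives: [5,5,5] [5,5,5] [6,5] [6].

4 drives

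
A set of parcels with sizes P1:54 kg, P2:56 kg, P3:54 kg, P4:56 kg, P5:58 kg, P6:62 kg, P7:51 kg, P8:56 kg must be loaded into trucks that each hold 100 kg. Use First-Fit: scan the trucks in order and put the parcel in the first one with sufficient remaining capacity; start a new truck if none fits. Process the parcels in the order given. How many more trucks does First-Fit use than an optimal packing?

0

First-Fit: [54] [56] [54] [56] [58] [62] [51] [56] → 8 trucks.
8 parcels exceed 50 kg (half the capacity), and no two of those can share a truck, so at least 8 trucks are needed.
So 8 is already optimal.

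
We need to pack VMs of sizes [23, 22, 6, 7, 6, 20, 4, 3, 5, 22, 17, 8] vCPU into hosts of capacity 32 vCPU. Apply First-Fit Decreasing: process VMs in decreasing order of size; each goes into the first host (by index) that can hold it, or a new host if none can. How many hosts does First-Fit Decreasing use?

Sorted descending: 23, 22, 22, 20, 17, 8, 7, 6, 6, 5, 4, 3.
host 1: place 23 vCPU, 9 vCPU left
host 2: place 22 vCPU, 10 vCPU left
host 3: place 22 vCPU, 10 vCPU left
host 4: place 20 vCPU, 12 vCPU left
host 5: place 17 vCPU, 15 vCPU left
host 1: place 8 vCPU, 1 vCPU left
host 2: place 7 vCPU, 3 vCPU left
host 3: place 6 vCPU, 4 vCPU left
host 4: place 6 vCPU, 6 vCPU left
host 4: place 5 vCPU, 1 vCPU left
host 3: place 4 vCPU, 0 vCPU left
host 2: place 3 vCPU, 0 vCPU left

5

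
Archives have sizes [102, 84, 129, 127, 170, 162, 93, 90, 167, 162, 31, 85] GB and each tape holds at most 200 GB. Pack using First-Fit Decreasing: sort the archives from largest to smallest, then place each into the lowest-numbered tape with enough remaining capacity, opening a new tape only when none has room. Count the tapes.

Sorted descending: 170, 167, 162, 162, 129, 127, 102, 93, 90, 85, 84, 31.
170 GB → tape 1 (remaining 30 GB)
167 GB → tape 2 (remaining 33 GB)
162 GB → tape 3 (remaining 38 GB)
162 GB → tape 4 (remaining 38 GB)
129 GB → tape 5 (remaining 71 GB)
127 GB → tape 6 (remaining 73 GB)
102 GB → tape 7 (remaining 98 GB)
93 GB → tape 7 (remaining 5 GB)
90 GB → tape 8 (remaining 110 GB)
85 GB → tape 8 (remaining 25 GB)
84 GB → tape 9 (remaining 116 GB)
31 GB → tape 2 (remaining 2 GB)

9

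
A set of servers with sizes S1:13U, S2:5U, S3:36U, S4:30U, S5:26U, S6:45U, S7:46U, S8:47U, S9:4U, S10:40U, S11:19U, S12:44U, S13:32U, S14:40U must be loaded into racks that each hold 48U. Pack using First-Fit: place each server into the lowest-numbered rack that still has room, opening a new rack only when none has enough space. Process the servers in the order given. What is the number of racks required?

rack 1: place S1 (13U), 35U left
rack 1: place S2 (5U), 30U left
rack 2: place S3 (36U), 12U left
rack 1: place S4 (30U), 0U left
rack 3: place S5 (26U), 22U left
rack 4: place S6 (45U), 3U left
rack 5: place S7 (46U), 2U left
rack 6: place S8 (47U), 1U left
rack 2: place S9 (4U), 8U left
rack 7: place S10 (40U), 8U left
rack 3: place S11 (19U), 3U left
rack 8: place S12 (44U), 4U left
rack 9: place S13 (32U), 16U left
rack 10: place S14 (40U), 8U left

10 racks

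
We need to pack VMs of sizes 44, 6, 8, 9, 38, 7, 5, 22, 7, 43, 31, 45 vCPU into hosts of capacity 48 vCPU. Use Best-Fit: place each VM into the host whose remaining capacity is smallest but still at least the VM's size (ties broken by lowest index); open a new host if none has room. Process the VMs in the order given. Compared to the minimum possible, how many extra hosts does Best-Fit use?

1

Best-Fit: [44] [6,8,9,5,7] [38,7] [22] [43] [31] [45] → 7 hosts.
Total size 265 vCPU; any packing needs at least ⌈265/48⌉ = 6 hosts.
An optimal packing achieves that bound: [45] [44] [43,5] [38,9] [31,8,7] [22,7,6] → 6 hosts.
Excess: 7 − 6 = 1.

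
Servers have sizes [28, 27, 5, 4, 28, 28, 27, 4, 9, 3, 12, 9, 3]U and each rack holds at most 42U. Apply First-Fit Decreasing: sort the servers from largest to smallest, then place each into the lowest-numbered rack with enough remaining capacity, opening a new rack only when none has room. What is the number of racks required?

Sorted descending: 28, 28, 28, 27, 27, 12, 9, 9, 5, 4, 4, 3, 3.
Put 28U in rack 1; 14U remain.
Put 28U in rack 2; 14U remain.
Put 28U in rack 3; 14U remain.
Put 27U in rack 4; 15U remain.
Put 27U in rack 5; 15U remain.
Put 12U in rack 1; 2U remain.
Put 9U in rack 2; 5U remain.
Put 9U in rack 3; 5U remain.
Put 5U in rack 2; 0U remain.
Put 4U in rack 3; 1U remain.
Put 4U in rack 4; 11U remain.
Put 3U in rack 4; 8U remain.
Put 3U in rack 4; 5U remain.
Final racks: [28,12] [28,9,5] [28,9,4] [27,4,3,3] [27].

5 racks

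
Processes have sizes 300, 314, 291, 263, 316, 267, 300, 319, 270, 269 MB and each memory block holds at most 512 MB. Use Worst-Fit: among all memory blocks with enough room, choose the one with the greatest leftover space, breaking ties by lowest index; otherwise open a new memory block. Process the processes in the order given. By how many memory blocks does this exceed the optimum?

0

Worst-Fit: [300] [314] [291] [263] [316] [267] [300] [319] [270] [269] → 10 memory blocks.
10 processes exceed 256 MB (half the capacity), and no two of those can share a memory block, so at least 10 memory blocks are needed.
So 10 is already optimal.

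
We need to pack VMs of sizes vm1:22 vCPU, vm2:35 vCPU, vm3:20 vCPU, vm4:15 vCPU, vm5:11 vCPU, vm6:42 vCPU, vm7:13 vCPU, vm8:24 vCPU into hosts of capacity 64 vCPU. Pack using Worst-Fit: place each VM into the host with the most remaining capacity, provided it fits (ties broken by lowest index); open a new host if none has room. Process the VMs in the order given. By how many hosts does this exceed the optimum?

Worst-Fit: [22,35] [20,15,11] [42,13] [24] → 4 hosts.
Total size 182 vCPU; any packing needs at least ⌈182/64⌉ = 3 hosts.
An optimal packing achieves that bound: [42,22] [35,24] [20,15,13,11] → 3 hosts.
Excess: 4 − 3 = 1.

1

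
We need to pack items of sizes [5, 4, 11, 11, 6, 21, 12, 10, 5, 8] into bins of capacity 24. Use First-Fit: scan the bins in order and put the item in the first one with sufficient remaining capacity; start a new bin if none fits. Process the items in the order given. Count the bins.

5

Put 5 in bin 1; 19 remain.
Put 4 in bin 1; 15 remain.
Put 11 in bin 1; 4 remain.
Put 11 in bin 2; 13 remain.
Put 6 in bin 2; 7 remain.
Put 21 in bin 3; 3 remain.
Put 12 in bin 4; 12 remain.
Put 10 in bin 4; 2 remain.
Put 5 in bin 2; 2 remain.
Put 8 in bin 5; 16 remain.
Final bins: [5,4,11] [11,6,5] [21] [12,10] [8].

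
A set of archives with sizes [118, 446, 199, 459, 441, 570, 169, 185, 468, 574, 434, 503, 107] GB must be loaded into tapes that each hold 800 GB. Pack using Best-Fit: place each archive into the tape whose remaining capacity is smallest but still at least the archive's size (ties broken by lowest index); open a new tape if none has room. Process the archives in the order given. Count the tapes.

118 GB → tape 1 (remaining 682 GB)
446 GB → tape 1 (remaining 236 GB)
199 GB → tape 1 (remaining 37 GB)
459 GB → tape 2 (remaining 341 GB)
441 GB → tape 3 (remaining 359 GB)
570 GB → tape 4 (remaining 230 GB)
169 GB → tape 4 (remaining 61 GB)
185 GB → tape 2 (remaining 156 GB)
468 GB → tape 5 (remaining 332 GB)
574 GB → tape 6 (remaining 226 GB)
434 GB → tape 7 (remaining 366 GB)
503 GB → tape 8 (remaining 297 GB)
107 GB → tape 2 (remaining 49 GB)

8 tapes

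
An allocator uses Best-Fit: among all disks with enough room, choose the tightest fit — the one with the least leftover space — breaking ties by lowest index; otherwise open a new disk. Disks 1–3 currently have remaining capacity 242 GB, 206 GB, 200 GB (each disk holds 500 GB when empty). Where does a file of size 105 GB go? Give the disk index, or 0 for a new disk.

Disks with room: disk 1 (242 GB), disk 2 (206 GB), disk 3 (200 GB).
Tightest fit is disk 3 with 200 GB free.

3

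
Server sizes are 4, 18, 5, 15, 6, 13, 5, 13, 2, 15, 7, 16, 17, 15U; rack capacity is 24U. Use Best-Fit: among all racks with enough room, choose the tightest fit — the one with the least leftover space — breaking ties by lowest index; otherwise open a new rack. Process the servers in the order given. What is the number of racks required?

rack 1: place 4U, 20U left
rack 1: place 18U, 2U left
rack 2: place 5U, 19U left
rack 2: place 15U, 4U left
rack 3: place 6U, 18U left
rack 3: place 13U, 5U left
rack 3: place 5U, 0U left
rack 4: place 13U, 11U left
rack 1: place 2U, 0U left
rack 5: place 15U, 9U left
rack 5: place 7U, 2U left
rack 6: place 16U, 8U left
rack 7: place 17U, 7U left
rack 8: place 15U, 9U left
Final racks: [4,18,2] [5,15] [6,13,5] [13] [15,7] [16] [17] [15].

8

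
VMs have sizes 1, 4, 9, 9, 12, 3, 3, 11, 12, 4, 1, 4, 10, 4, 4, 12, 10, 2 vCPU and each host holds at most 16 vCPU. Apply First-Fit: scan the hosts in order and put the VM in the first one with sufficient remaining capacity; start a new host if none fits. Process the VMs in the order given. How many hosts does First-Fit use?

8

host 1: place 1 vCPU, 15 vCPU left
host 1: place 4 vCPU, 11 vCPU left
host 1: place 9 vCPU, 2 vCPU left
host 2: place 9 vCPU, 7 vCPU left
host 3: place 12 vCPU, 4 vCPU left
host 2: place 3 vCPU, 4 vCPU left
host 2: place 3 vCPU, 1 vCPU left
host 4: place 11 vCPU, 5 vCPU left
host 5: place 12 vCPU, 4 vCPU left
host 3: place 4 vCPU, 0 vCPU left
host 1: place 1 vCPU, 1 vCPU left
host 4: place 4 vCPU, 1 vCPU left
host 6: place 10 vCPU, 6 vCPU left
host 5: place 4 vCPU, 0 vCPU left
host 6: place 4 vCPU, 2 vCPU left
host 7: place 12 vCPU, 4 vCPU left
host 8: place 10 vCPU, 6 vCPU left
host 6: place 2 vCPU, 0 vCPU left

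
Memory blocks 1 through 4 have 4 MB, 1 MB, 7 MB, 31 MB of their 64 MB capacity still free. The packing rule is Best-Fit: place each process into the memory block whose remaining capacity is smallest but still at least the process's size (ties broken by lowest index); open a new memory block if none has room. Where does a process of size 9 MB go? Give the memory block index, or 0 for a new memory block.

4

Memory blocks with room: memory block 4 (31 MB).
Tightest fit is memory block 4 with 31 MB free.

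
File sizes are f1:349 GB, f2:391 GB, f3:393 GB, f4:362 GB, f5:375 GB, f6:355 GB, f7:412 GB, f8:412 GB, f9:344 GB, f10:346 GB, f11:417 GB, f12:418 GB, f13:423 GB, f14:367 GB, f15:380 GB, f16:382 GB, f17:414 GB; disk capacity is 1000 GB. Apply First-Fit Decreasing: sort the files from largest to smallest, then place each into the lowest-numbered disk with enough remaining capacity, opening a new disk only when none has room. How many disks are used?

Sorted descending: 423, 418, 417, 414, 412, 412, 393, 391, 382, 380, 375, 367, 362, 355, 349, 346, 344.
disk 1: place 423 GB, 577 GB left
disk 1: place 418 GB, 159 GB left
disk 2: place 417 GB, 583 GB left
disk 2: place 414 GB, 169 GB left
disk 3: place 412 GB, 588 GB left
disk 3: place 412 GB, 176 GB left
disk 4: place 393 GB, 607 GB left
disk 4: place 391 GB, 216 GB left
disk 5: place 382 GB, 618 GB left
disk 5: place 380 GB, 238 GB left
disk 6: place 375 GB, 625 GB left
disk 6: place 367 GB, 258 GB left
disk 7: place 362 GB, 638 GB left
disk 7: place 355 GB, 283 GB left
disk 8: place 349 GB, 651 GB left
disk 8: place 346 GB, 305 GB left
disk 9: place 344 GB, 656 GB left

9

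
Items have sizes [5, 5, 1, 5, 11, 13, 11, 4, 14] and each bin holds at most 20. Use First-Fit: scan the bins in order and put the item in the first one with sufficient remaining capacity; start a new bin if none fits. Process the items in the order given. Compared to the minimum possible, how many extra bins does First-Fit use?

First-Fit: [5,5,1,5,4] [11] [13] [11] [14] → 5 bins.
Total size 69; any packing needs at least ⌈69/20⌉ = 4 bins.
An optimal packing achieves that bound: [14,5,1] [13,5] [11,5,4] [11] → 4 bins.
Excess: 5 − 4 = 1.

1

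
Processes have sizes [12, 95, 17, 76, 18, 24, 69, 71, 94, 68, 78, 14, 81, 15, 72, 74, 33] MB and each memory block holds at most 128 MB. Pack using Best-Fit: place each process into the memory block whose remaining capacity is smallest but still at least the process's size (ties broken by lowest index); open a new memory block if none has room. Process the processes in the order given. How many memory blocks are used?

10 memory blocks

Put 12 MB in memory block 1; 116 MB remain.
Put 95 MB in memory block 1; 21 MB remain.
Put 17 MB in memory block 1; 4 MB remain.
Put 76 MB in memory block 2; 52 MB remain.
Put 18 MB in memory block 2; 34 MB remain.
Put 24 MB in memory block 2; 10 MB remain.
Put 69 MB in memory block 3; 59 MB remain.
Put 71 MB in memory block 4; 57 MB remain.
Put 94 MB in memory block 5; 34 MB remain.
Put 68 MB in memory block 6; 60 MB remain.
Put 78 MB in memory block 7; 50 MB remain.
Put 14 MB in memory block 5; 20 MB remain.
Put 81 MB in memory block 8; 47 MB remain.
Put 15 MB in memory block 5; 5 MB remain.
Put 72 MB in memory block 9; 56 MB remain.
Put 74 MB in memory block 10; 54 MB remain.
Put 33 MB in memory block 8; 14 MB remain.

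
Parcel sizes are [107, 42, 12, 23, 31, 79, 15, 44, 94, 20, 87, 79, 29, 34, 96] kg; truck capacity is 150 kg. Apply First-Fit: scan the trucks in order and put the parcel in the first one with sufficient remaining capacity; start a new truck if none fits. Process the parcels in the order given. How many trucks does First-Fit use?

7 trucks

truck 1: place 107 kg, 43 kg left
truck 1: place 42 kg, 1 kg left
truck 2: place 12 kg, 138 kg left
truck 2: place 23 kg, 115 kg left
truck 2: place 31 kg, 84 kg left
truck 2: place 79 kg, 5 kg left
truck 3: place 15 kg, 135 kg left
truck 3: place 44 kg, 91 kg left
truck 4: place 94 kg, 56 kg left
truck 3: place 20 kg, 71 kg left
truck 5: place 87 kg, 63 kg left
truck 6: place 79 kg, 71 kg left
truck 3: place 29 kg, 42 kg left
truck 3: place 34 kg, 8 kg left
truck 7: place 96 kg, 54 kg left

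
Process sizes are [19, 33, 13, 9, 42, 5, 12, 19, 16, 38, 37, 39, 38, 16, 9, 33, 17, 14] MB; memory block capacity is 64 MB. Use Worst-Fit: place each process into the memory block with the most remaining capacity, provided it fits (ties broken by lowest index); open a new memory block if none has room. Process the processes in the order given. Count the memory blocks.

Put 19 MB in memory block 1; 45 MB remain.
Put 33 MB in memory block 1; 12 MB remain.
Put 13 MB in memory block 2; 51 MB remain.
Put 9 MB in memory block 2; 42 MB remain.
Put 42 MB in memory block 2; 0 MB remain.
Put 5 MB in memory block 1; 7 MB remain.
Put 12 MB in memory block 3; 52 MB remain.
Put 19 MB in memory block 3; 33 MB remain.
Put 16 MB in memory block 3; 17 MB remain.
Put 38 MB in memory block 4; 26 MB remain.
Put 37 MB in memory block 5; 27 MB remain.
Put 39 MB in memory block 6; 25 MB remain.
Put 38 MB in memory block 7; 26 MB remain.
Put 16 MB in memory block 5; 11 MB remain.
Put 9 MB in memory block 4; 17 MB remain.
Put 33 MB in memory block 8; 31 MB remain.
Put 17 MB in memory block 8; 14 MB remain.
Put 14 MB in memory block 7; 12 MB remain.
Final memory blocks: [19,33,5] [13,9,42] [12,19,16] [38,9] [37,16] [39] [38,14] [33,17].

8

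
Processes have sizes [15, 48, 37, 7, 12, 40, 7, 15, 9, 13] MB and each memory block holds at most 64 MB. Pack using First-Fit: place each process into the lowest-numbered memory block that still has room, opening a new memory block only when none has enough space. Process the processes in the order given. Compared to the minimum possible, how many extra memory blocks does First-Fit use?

0

First-Fit: [15,48] [37,7,12,7] [40,15,9] [13] → 4 memory blocks.
Total size 203 MB; any packing needs at least ⌈203/64⌉ = 4 memory blocks.
So 4 is already optimal.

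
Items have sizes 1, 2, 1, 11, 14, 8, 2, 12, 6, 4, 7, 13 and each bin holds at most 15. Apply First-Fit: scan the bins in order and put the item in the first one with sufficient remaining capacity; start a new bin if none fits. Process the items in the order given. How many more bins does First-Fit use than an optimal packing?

First-Fit: [1,2,1,11] [14] [8,2,4] [12] [6,7] [13] → 6 bins.
Total size 81; any packing needs at least ⌈81/15⌉ = 6 bins.
So 6 is already optimal.

0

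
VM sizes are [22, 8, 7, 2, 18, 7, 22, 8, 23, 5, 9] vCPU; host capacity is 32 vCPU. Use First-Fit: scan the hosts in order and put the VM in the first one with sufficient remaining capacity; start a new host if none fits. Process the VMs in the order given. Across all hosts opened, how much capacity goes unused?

29

Put 22 vCPU in host 1; 10 vCPU remain.
Put 8 vCPU in host 1; 2 vCPU remain.
Put 7 vCPU in host 2; 25 vCPU remain.
Put 2 vCPU in host 1; 0 vCPU remain.
Put 18 vCPU in host 2; 7 vCPU remain.
Put 7 vCPU in host 2; 0 vCPU remain.
Put 22 vCPU in host 3; 10 vCPU remain.
Put 8 vCPU in host 3; 2 vCPU remain.
Put 23 vCPU in host 4; 9 vCPU remain.
Put 5 vCPU in host 4; 4 vCPU remain.
Put 9 vCPU in host 5; 23 vCPU remain.
5 hosts × 32 vCPU = 160 vCPU; used 131 vCPU; unused 29 vCPU.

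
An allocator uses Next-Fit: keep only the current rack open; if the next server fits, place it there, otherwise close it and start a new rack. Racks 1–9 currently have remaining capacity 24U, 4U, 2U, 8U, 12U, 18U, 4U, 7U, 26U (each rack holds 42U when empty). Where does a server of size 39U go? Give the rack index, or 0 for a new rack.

Next-Fit only looks at rack 9, which has 26U free.
39U does not fit, so a new rack is opened.

0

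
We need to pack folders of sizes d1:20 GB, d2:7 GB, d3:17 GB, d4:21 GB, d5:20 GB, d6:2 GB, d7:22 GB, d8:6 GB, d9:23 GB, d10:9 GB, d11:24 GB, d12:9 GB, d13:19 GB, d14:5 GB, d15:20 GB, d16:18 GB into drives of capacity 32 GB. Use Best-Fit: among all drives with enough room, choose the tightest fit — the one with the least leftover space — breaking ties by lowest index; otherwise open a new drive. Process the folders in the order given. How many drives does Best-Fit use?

10

drive 1: place d1 (20 GB), 12 GB left
drive 1: place d2 (7 GB), 5 GB left
drive 2: place d3 (17 GB), 15 GB left
drive 3: place d4 (21 GB), 11 GB left
drive 4: place d5 (20 GB), 12 GB left
drive 1: place d6 (2 GB), 3 GB left
drive 5: place d7 (22 GB), 10 GB left
drive 5: place d8 (6 GB), 4 GB left
drive 6: place d9 (23 GB), 9 GB left
drive 6: place d10 (9 GB), 0 GB left
drive 7: place d11 (24 GB), 8 GB left
drive 3: place d12 (9 GB), 2 GB left
drive 8: place d13 (19 GB), 13 GB left
drive 7: place d14 (5 GB), 3 GB left
drive 9: place d15 (20 GB), 12 GB left
drive 10: place d16 (18 GB), 14 GB left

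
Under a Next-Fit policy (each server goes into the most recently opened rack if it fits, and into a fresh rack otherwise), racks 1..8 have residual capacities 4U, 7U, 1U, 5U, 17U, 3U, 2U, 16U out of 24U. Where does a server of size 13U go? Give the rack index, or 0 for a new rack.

Next-Fit only looks at rack 8, which has 16U free.
13U fits there.

8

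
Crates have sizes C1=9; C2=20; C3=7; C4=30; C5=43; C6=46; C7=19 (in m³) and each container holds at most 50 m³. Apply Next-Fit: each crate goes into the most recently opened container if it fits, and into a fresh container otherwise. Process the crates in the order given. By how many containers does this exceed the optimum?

Next-Fit: [9,20,7] [30] [43] [46] [19] → 5 containers.
Total size 174 m³; any packing needs at least ⌈174/50⌉ = 4 containers.
An optimal packing achieves that bound: [46] [43,7] [30,20] [19,9] → 4 containers.
Excess: 5 − 4 = 1.

1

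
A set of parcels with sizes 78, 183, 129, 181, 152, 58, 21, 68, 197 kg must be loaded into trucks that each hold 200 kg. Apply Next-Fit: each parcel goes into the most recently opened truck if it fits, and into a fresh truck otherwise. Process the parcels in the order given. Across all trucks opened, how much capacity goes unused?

Put 78 kg in truck 1; 122 kg remain.
Put 183 kg in truck 2; 17 kg remain.
Put 129 kg in truck 3; 71 kg remain.
Put 181 kg in truck 4; 19 kg remain.
Put 152 kg in truck 5; 48 kg remain.
Put 58 kg in truck 6; 142 kg remain.
Put 21 kg in truck 6; 121 kg remain.
Put 68 kg in truck 6; 53 kg remain.
Put 197 kg in truck 7; 3 kg remain.
7 trucks × 200 kg = 1400 kg; used 1067 kg; unused 333 kg.

333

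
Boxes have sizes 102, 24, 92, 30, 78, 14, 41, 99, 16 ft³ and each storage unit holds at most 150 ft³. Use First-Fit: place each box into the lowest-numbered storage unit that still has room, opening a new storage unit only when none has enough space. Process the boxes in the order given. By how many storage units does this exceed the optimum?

First-Fit: [102,24,14] [92,30,16] [78,41] [99] → 4 storage units.
Total size 496 ft³; any packing needs at least ⌈496/150⌉ = 4 storage units.
So 4 is already optimal.

0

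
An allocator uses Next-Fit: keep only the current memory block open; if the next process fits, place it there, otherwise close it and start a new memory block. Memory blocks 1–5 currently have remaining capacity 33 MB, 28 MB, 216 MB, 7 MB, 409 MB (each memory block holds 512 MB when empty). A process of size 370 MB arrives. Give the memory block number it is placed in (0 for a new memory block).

5

Next-Fit only looks at memory block 5, which has 409 MB free.
370 MB fits there.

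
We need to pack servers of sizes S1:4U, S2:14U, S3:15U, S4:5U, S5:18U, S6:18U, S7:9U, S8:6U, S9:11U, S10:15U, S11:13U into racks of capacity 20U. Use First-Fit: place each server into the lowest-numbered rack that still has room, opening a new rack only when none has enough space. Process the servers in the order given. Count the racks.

8 racks

rack 1: place S1 (4U), 16U left
rack 1: place S2 (14U), 2U left
rack 2: place S3 (15U), 5U left
rack 2: place S4 (5U), 0U left
rack 3: place S5 (18U), 2U left
rack 4: place S6 (18U), 2U left
rack 5: place S7 (9U), 11U left
rack 5: place S8 (6U), 5U left
rack 6: place S9 (11U), 9U left
rack 7: place S10 (15U), 5U left
rack 8: place S11 (13U), 7U left
Final racks: [4,14] [15,5] [18] [18] [9,6] [11] [15] [13].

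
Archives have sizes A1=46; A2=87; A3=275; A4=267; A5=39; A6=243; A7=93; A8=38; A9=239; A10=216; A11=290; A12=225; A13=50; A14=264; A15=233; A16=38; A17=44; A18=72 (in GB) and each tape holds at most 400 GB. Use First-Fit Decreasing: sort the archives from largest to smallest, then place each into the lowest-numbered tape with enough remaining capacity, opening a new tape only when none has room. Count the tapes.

Sorted descending: 290, 275, 267, 264, 243, 239, 233, 225, 216, 93, 87, 72, 50, 46, 44, 39, 38, 38.
290 GB → tape 1 (remaining 110 GB)
275 GB → tape 2 (remaining 125 GB)
267 GB → tape 3 (remaining 133 GB)
264 GB → tape 4 (remaining 136 GB)
243 GB → tape 5 (remaining 157 GB)
239 GB → tape 6 (remaining 161 GB)
233 GB → tape 7 (remaining 167 GB)
225 GB → tape 8 (remaining 175 GB)
216 GB → tape 9 (remaining 184 GB)
93 GB → tape 1 (remaining 17 GB)
87 GB → tape 2 (remaining 38 GB)
72 GB → tape 3 (remaining 61 GB)
50 GB → tape 3 (remaining 11 GB)
46 GB → tape 4 (remaining 90 GB)
44 GB → tape 4 (remaining 46 GB)
39 GB → tape 4 (remaining 7 GB)
38 GB → tape 2 (remaining 0 GB)
38 GB → tape 5 (remaining 119 GB)
Final tapes: [290,93] [275,87,38] [267,72,50] [264,46,44,39] [243,38] [239] [233] [225] [216].

9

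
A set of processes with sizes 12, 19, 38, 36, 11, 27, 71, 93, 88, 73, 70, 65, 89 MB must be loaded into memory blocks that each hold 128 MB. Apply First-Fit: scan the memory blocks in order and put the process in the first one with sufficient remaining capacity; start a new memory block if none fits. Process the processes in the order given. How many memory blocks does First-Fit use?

8

memory block 1: place 12 MB, 116 MB left
memory block 1: place 19 MB, 97 MB left
memory block 1: place 38 MB, 59 MB left
memory block 1: place 36 MB, 23 MB left
memory block 1: place 11 MB, 12 MB left
memory block 2: place 27 MB, 101 MB left
memory block 2: place 71 MB, 30 MB left
memory block 3: place 93 MB, 35 MB left
memory block 4: place 88 MB, 40 MB left
memory block 5: place 73 MB, 55 MB left
memory block 6: place 70 MB, 58 MB left
memory block 7: place 65 MB, 63 MB left
memory block 8: place 89 MB, 39 MB left
Final memory blocks: [12,19,38,36,11] [27,71] [93] [88] [73] [70] [65] [89].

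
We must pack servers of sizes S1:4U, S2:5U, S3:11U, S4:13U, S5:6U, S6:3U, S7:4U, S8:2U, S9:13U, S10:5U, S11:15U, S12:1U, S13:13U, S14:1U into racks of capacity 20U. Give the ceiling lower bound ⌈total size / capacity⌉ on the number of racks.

Total size = 4 + 5 + 11 + 13 + 6 + 3 + 4 + 2 + 13 + 5 + 15 + 1 + 13 + 1 = 96U.
⌈96 / 20⌉ = 5.

5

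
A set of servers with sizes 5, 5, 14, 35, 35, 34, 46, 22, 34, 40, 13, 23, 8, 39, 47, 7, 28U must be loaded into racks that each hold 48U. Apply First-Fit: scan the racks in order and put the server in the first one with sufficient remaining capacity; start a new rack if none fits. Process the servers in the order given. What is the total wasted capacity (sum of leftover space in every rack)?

93

Put 5U in rack 1; 43U remain.
Put 5U in rack 1; 38U remain.
Put 14U in rack 1; 24U remain.
Put 35U in rack 2; 13U remain.
Put 35U in rack 3; 13U remain.
Put 34U in rack 4; 14U remain.
Put 46U in rack 5; 2U remain.
Put 22U in rack 1; 2U remain.
Put 34U in rack 6; 14U remain.
Put 40U in rack 7; 8U remain.
Put 13U in rack 2; 0U remain.
Put 23U in rack 8; 25U remain.
Put 8U in rack 3; 5U remain.
Put 39U in rack 9; 9U remain.
Put 47U in rack 10; 1U remain.
Put 7U in rack 4; 7U remain.
Put 28U in rack 11; 20U remain.
11 racks × 48U = 528U; used 435U; unused 93U.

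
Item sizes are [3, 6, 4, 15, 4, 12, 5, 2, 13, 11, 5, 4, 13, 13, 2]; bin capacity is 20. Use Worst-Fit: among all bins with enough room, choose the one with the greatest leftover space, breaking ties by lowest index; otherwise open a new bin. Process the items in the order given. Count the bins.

7 bins

3 → bin 1 (remaining 17)
6 → bin 1 (remaining 11)
4 → bin 1 (remaining 7)
15 → bin 2 (remaining 5)
4 → bin 1 (remaining 3)
12 → bin 3 (remaining 8)
5 → bin 3 (remaining 3)
2 → bin 2 (remaining 3)
13 → bin 4 (remaining 7)
11 → bin 5 (remaining 9)
5 → bin 5 (remaining 4)
4 → bin 4 (remaining 3)
13 → bin 6 (remaining 7)
13 → bin 7 (remaining 7)
2 → bin 6 (remaining 5)
Final bins: [3,6,4,4] [15,2] [12,5] [13,4] [11,5] [13,2] [13].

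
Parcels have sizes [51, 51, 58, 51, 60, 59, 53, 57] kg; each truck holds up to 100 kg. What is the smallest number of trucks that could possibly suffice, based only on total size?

5 trucks

Total size = 51 + 51 + 58 + 51 + 60 + 59 + 53 + 57 = 440 kg.
⌈440 / 100⌉ = 5.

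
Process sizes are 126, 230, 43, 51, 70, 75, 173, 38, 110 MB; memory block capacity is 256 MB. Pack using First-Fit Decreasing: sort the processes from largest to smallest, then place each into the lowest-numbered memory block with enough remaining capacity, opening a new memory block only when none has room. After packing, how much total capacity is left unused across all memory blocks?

108

Sorted descending: 230, 173, 126, 110, 75, 70, 51, 43, 38.
memory block 1: place 230 MB, 26 MB left
memory block 2: place 173 MB, 83 MB left
memory block 3: place 126 MB, 130 MB left
memory block 3: place 110 MB, 20 MB left
memory block 2: place 75 MB, 8 MB left
memory block 4: place 70 MB, 186 MB left
memory block 4: place 51 MB, 135 MB left
memory block 4: place 43 MB, 92 MB left
memory block 4: place 38 MB, 54 MB left
4 memory blocks × 256 MB = 1024 MB; used 916 MB; unused 108 MB.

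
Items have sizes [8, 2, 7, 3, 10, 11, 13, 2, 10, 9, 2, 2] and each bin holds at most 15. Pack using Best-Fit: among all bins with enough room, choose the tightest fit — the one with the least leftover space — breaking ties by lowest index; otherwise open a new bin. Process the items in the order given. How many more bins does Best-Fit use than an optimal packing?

Best-Fit: [8,2,3,2] [7] [10] [11,2] [13,2] [10] [9] → 7 bins.
Total size 79; any packing needs at least ⌈79/15⌉ = 6 bins.
An optimal packing achieves that bound: [13,2] [11,3] [10,2,2] [10,2] [9] [8,7] → 6 bins.
Excess: 7 − 6 = 1.

1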